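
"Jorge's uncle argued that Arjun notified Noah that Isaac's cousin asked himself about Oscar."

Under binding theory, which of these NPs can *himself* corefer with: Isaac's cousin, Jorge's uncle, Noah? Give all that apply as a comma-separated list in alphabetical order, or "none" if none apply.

Isaac's cousin

*himself* is a reflexive; Principle A requires it to be bound within its binding domain — the clause headed by 'asked'.
— Isaac's cousin: subject of the clause headed by 'asked'; c-commands the reflexive within its binding domain — allowed (Principle A).
— Jorge's uncle: subject of the matrix clause; c-commands the reflexive but lies outside its binding domain — cannot bind it (Principle A).
— Noah: object of the clause headed by 'notified'; c-commands the reflexive but lies outside its binding domain — cannot bind it (Principle A).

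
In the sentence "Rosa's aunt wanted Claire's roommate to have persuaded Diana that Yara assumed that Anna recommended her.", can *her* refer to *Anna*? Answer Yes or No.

No

*her* is a pronoun; Principle B requires it to be free in its binding domain — the clause headed by 'recommended'.
— Anna: subject of the clause headed by 'recommended'; c-commands the pronoun within its binding domain — blocked (Principle B).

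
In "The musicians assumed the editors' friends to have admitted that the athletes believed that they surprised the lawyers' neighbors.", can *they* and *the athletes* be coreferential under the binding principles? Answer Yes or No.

Yes

*the athletes* is an R-expression; Principle C requires it to be free (not bound by any c-commanding expression).
— they: subject of the clause headed by 'surprised'; the pronoun does not c-command the R-expression — coreference allowed.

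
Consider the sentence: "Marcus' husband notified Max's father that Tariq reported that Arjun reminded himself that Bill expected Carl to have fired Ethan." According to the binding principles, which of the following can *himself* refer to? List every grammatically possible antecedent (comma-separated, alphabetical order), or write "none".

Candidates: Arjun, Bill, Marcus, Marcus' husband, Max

*himself* is a reflexive; Principle A requires it to be bound within its binding domain — the clause headed by 'reminded'.
— Arjun: subject of the clause headed by 'reminded'; c-commands the reflexive within its binding domain — allowed (Principle A).
— Bill: subject of the clause headed by 'expected'; does not c-command the reflexive — cannot bind it (Principle A).
— Marcus: possessor inside the subject DP of the matrix clause; does not c-command the reflexive — cannot bind it (Principle A).
— Marcus' husband: subject of the matrix clause; c-commands the reflexive but lies outside its binding domain — cannot bind it (Principle A).
— Max: possessor inside the object DP of the matrix clause; does not c-command the reflexive — cannot bind it (Principle A).

Arjun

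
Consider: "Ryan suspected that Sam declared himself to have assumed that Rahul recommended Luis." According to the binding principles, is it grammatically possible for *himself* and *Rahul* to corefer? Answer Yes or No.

No

*himself* is a reflexive; Principle A requires it to be bound within its binding domain — the clause headed by 'declared'.
— Rahul: subject of the clause headed by 'recommended'; does not c-command the reflexive — cannot bind it (Principle A).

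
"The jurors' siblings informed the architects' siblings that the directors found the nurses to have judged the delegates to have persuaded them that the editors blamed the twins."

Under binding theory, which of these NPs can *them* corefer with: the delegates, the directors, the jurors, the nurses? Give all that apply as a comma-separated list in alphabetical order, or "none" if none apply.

*them* is a pronoun; Principle B requires it to be free in its binding domain — the clause headed by 'persuaded'.
— the delegates: subject of the clause headed by 'persuaded'; c-commands the pronoun within its binding domain — blocked (Principle B).
— the directors: subject of the clause headed by 'found'; c-commands the pronoun but lies outside its binding domain — allowed.
— the jurors: possessor inside the subject DP of the matrix clause; does not c-command the pronoun — Principle B does not apply; allowed.
— the nurses: subject of the clause headed by 'judged'; c-commands the pronoun but lies outside its binding domain — allowed.

the directors, the jurors, the nurses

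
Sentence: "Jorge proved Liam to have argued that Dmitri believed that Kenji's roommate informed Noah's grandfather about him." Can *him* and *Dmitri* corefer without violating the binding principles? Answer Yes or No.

*Dmitri* is an R-expression; Principle C requires it to be free (not bound by any c-commanding expression).
— him: second object of the clause headed by 'informed'; the pronoun does not c-command the R-expression — coreference allowed.

Yes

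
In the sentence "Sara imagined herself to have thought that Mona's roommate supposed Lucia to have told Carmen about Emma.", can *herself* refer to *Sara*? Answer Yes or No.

Yes

*herself* is a reflexive; Principle A requires it to be bound within its binding domain — the matrix clause.
— Sara: subject of the matrix clause; c-commands the reflexive within its binding domain — allowed (Principle A).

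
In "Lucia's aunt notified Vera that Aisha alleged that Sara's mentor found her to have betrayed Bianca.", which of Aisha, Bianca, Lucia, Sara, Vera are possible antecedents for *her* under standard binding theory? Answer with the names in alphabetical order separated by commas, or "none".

Aisha, Lucia, Sara, Vera

*her* is a pronoun; Principle B requires it to be free in its binding domain — the clause headed by 'found'.
— Aisha: subject of the clause headed by 'alleged'; c-commands the pronoun but lies outside its binding domain — allowed.
— Bianca: object of the clause headed by 'betrayed'; is c-commanded by the pronoun; coreference would bind this R-expression — blocked (Principle C).
— Lucia: possessor inside the subject DP of the matrix clause; does not c-command the pronoun — Principle B does not apply; allowed.
— Sara: possessor inside the subject DP of the clause headed by 'found'; does not c-command the pronoun — Principle B does not apply; allowed.
— Vera: object of the matrix clause; c-commands the pronoun but lies outside its binding domain — allowed.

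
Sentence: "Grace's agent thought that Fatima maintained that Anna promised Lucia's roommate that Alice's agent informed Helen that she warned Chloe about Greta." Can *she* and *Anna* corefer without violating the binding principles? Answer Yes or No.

*Anna* is an R-expression; Principle C requires it to be free (not bound by any c-commanding expression).
— she: subject of the clause headed by 'warned'; the pronoun does not c-command the R-expression — coreference allowed.

Yes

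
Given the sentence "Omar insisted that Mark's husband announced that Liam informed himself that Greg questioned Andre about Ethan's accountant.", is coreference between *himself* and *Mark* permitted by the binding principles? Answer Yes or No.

No

*himself* is a reflexive; Principle A requires it to be bound within its binding domain — the clause headed by 'informed'.
— Mark: possessor inside the subject DP of the clause headed by 'announced'; does not c-command the reflexive — cannot bind it (Principle A).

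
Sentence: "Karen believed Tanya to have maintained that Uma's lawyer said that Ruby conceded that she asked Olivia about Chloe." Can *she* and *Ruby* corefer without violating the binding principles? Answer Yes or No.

Yes

*Ruby* is an R-expression; Principle C requires it to be free (not bound by any c-commanding expression).
— she: subject of the clause headed by 'asked'; the pronoun does not c-command the R-expression — coreference allowed.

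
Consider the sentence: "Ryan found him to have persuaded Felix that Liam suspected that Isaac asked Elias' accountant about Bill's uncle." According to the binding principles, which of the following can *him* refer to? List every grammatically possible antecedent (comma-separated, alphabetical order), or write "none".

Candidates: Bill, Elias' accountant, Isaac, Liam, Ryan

none

*him* is a pronoun; Principle B requires it to be free in its binding domain — the matrix clause.
— Bill: possessor inside the second object DP of the clause headed by 'asked'; is c-commanded by the pronoun; coreference would bind this R-expression — blocked (Principle C).
— Elias' accountant: object of the clause headed by 'asked'; is c-commanded by the pronoun; coreference would bind this R-expression — blocked (Principle C).
— Isaac: subject of the clause headed by 'asked'; is c-commanded by the pronoun; coreference would bind this R-expression — blocked (Principle C).
— Liam: subject of the clause headed by 'suspected'; is c-commanded by the pronoun; coreference would bind this R-expression — blocked (Principle C).
— Ryan: subject of the matrix clause; c-commands the pronoun within its binding domain — blocked (Principle B).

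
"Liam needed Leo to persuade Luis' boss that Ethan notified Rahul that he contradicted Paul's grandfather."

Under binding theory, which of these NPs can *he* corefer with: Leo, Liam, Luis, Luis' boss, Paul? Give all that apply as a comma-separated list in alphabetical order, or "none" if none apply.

*he* is a pronoun; Principle B requires it to be free in its binding domain — the clause headed by 'contradicted'.
— Leo: subject of the clause headed by 'persuade'; c-commands the pronoun but lies outside its binding domain — allowed.
— Liam: subject of the matrix clause; c-commands the pronoun but lies outside its binding domain — allowed.
— Luis: possessor inside the object DP of the clause headed by 'persuade'; does not c-command the pronoun — Principle B does not apply; allowed.
— Luis' boss: object of the clause headed by 'persuade'; c-commands the pronoun but lies outside its binding domain — allowed.
— Paul: possessor inside the object DP of the clause headed by 'contradicted'; is c-commanded by the pronoun; coreference would bind this R-expression — blocked (Principle C).

Leo, Liam, Luis, Luis' boss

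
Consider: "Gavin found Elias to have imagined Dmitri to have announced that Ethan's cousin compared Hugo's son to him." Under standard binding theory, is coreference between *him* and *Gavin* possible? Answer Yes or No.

*Gavin* is an R-expression; Principle C requires it to be free (not bound by any c-commanding expression).
— him: second object of the clause headed by 'compared'; the pronoun does not c-command the R-expression — coreference allowed.

Yes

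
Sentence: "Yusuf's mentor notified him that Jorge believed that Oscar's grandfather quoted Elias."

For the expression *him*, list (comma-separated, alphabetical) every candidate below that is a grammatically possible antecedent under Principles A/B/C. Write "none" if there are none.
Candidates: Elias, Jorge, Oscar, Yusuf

*him* is a pronoun; Principle B requires it to be free in its binding domain — the matrix clause.
— Elias: object of the clause headed by 'quoted'; is c-commanded by the pronoun; coreference would bind this R-expression — blocked (Principle C).
— Jorge: subject of the clause headed by 'believed'; is c-commanded by the pronoun; coreference would bind this R-expression — blocked (Principle C).
— Oscar: possessor inside the subject DP of the clause headed by 'quoted'; is c-commanded by the pronoun; coreference would bind this R-expression — blocked (Principle C).
— Yusuf: possessor inside the subject DP of the matrix clause; does not c-command the pronoun — Principle B does not apply; allowed.

Yusuf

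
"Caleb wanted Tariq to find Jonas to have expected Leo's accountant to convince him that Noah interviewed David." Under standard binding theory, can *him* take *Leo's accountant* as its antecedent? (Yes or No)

No

*him* is a pronoun; Principle B requires it to be free in its binding domain — the clause headed by 'convince'.
— Leo's accountant: subject of the clause headed by 'convince'; c-commands the pronoun within its binding domain — blocked (Principle B).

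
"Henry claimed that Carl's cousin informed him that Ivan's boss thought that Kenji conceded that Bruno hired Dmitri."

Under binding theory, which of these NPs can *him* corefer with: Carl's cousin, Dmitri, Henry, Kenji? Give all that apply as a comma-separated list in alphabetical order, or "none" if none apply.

Henry

*him* is a pronoun; Principle B requires it to be free in its binding domain — the clause headed by 'informed'.
— Carl's cousin: subject of the clause headed by 'informed'; c-commands the pronoun within its binding domain — blocked (Principle B).
— Dmitri: object of the clause headed by 'hired'; is c-commanded by the pronoun; coreference would bind this R-expression — blocked (Principle C).
— Henry: subject of the matrix clause; c-commands the pronoun but lies outside its binding domain — allowed.
— Kenji: subject of the clause headed by 'conceded'; is c-commanded by the pronoun; coreference would bind this R-expression — blocked (Principle C).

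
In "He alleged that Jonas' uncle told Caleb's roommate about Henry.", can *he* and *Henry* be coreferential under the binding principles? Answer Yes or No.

No

*Henry* is an R-expression; Principle C requires it to be free (not bound by any c-commanding expression).
— he: subject of the matrix clause; the pronoun c-commands the R-expression — coreference blocked (Principle C).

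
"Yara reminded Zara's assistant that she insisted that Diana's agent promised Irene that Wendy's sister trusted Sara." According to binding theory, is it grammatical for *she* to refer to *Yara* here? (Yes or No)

Yes

*Yara* is an R-expression; Principle C requires it to be free (not bound by any c-commanding expression).
— she: subject of the clause headed by 'insisted'; the pronoun does not c-command the R-expression — coreference allowed.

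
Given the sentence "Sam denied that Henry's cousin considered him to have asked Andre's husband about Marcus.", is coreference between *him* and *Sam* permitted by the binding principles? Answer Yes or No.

*him* is a pronoun; Principle B requires it to be free in its binding domain — the clause headed by 'considered'.
— Sam: subject of the matrix clause; c-commands the pronoun but lies outside its binding domain — allowed.

Yes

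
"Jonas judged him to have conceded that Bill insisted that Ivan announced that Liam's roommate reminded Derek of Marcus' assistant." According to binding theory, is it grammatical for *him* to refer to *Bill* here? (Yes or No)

No

*Bill* is an R-expression; Principle C requires it to be free (not bound by any c-commanding expression).
— him: subject of the clause headed by 'conceded'; the pronoun c-commands the R-expression — coreference blocked (Principle C).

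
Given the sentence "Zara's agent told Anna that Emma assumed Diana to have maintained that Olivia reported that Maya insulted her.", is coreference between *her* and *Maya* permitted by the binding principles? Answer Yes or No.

No

*her* is a pronoun; Principle B requires it to be free in its binding domain — the clause headed by 'insulted'.
— Maya: subject of the clause headed by 'insulted'; c-commands the pronoun within its binding domain — blocked (Principle B).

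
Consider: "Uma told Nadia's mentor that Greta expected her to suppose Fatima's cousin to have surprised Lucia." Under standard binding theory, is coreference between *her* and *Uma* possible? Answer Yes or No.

*Uma* is an R-expression; Principle C requires it to be free (not bound by any c-commanding expression).
— her: subject of the clause headed by 'suppose'; the pronoun does not c-command the R-expression — coreference allowed.

Yes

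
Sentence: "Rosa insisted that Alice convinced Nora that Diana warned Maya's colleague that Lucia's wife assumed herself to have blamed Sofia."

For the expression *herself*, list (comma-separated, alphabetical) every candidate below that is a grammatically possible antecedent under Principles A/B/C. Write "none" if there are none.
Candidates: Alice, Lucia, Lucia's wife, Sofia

Lucia's wife

*herself* is a reflexive; Principle A requires it to be bound within its binding domain — the clause headed by 'assumed'.
— Alice: subject of the clause headed by 'convinced'; c-commands the reflexive but lies outside its binding domain — cannot bind it (Principle A).
— Lucia: possessor inside the subject DP of the clause headed by 'assumed'; does not c-command the reflexive — cannot bind it (Principle A).
— Lucia's wife: subject of the clause headed by 'assumed'; c-commands the reflexive within its binding domain — allowed (Principle A).
— Sofia: object of the clause headed by 'blamed'; does not c-command the reflexive — cannot bind it (Principle A).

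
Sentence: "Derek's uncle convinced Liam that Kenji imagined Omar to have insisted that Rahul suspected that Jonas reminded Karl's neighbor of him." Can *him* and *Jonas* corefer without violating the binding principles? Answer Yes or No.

*Jonas* is an R-expression; Principle C requires it to be free (not bound by any c-commanding expression).
— him: second object of the clause headed by 'reminded'; the R-expression locally c-commands the pronoun — coreference blocked (Principle B on the pronoun).

No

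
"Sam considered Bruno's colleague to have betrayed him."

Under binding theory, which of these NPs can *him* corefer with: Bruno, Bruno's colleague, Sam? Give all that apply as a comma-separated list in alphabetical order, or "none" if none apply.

*him* is a pronoun; Principle B requires it to be free in its binding domain — the clause headed by 'betrayed'.
— Bruno: possessor inside the subject DP of the clause headed by 'betrayed'; does not c-command the pronoun — Principle B does not apply; allowed.
— Bruno's colleague: subject of the clause headed by 'betrayed'; c-commands the pronoun within its binding domain — blocked (Principle B).
— Sam: subject of the matrix clause; c-commands the pronoun but lies outside its binding domain — allowed.

Bruno, Sam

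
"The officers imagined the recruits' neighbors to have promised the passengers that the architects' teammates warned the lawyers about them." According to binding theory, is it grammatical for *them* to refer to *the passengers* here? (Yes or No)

Yes

*the passengers* is an R-expression; Principle C requires it to be free (not bound by any c-commanding expression).
— them: second object of the clause headed by 'warned'; the pronoun does not c-command the R-expression — coreference allowed.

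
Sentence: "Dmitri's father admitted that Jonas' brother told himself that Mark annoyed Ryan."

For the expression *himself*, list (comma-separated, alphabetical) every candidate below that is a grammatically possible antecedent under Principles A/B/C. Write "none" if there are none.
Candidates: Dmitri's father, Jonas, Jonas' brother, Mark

Jonas' brother

*himself* is a reflexive; Principle A requires it to be bound within its binding domain — the clause headed by 'told'.
— Dmitri's father: subject of the matrix clause; c-commands the reflexive but lies outside its binding domain — cannot bind it (Principle A).
— Jonas: possessor inside the subject DP of the clause headed by 'told'; does not c-command the reflexive — cannot bind it (Principle A).
— Jonas' brother: subject of the clause headed by 'told'; c-commands the reflexive within its binding domain — allowed (Principle A).
— Mark: subject of the clause headed by 'annoyed'; does not c-command the reflexive — cannot bind it (Principle A).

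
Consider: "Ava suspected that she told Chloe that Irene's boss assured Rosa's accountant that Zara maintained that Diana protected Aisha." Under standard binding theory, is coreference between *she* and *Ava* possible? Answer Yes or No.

Yes

*Ava* is an R-expression; Principle C requires it to be free (not bound by any c-commanding expression).
— she: subject of the clause headed by 'told'; the pronoun does not c-command the R-expression — coreference allowed.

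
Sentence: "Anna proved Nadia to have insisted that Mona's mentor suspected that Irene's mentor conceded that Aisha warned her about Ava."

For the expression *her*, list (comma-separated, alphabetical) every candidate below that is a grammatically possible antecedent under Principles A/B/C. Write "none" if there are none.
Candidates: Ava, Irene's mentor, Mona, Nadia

Irene's mentor, Mona, Nadia

*her* is a pronoun; Principle B requires it to be free in its binding domain — the clause headed by 'warned'.
— Ava: second object of the clause headed by 'warned'; is c-commanded by the pronoun; coreference would bind this R-expression — blocked (Principle C).
— Irene's mentor: subject of the clause headed by 'conceded'; c-commands the pronoun but lies outside its binding domain — allowed.
— Mona: possessor inside the subject DP of the clause headed by 'suspected'; does not c-command the pronoun — Principle B does not apply; allowed.
— Nadia: subject of the clause headed by 'insisted'; c-commands the pronoun but lies outside its binding domain — allowed.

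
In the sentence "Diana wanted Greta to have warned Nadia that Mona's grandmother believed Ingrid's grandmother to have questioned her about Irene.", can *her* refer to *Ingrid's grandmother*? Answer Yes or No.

*her* is a pronoun; Principle B requires it to be free in its binding domain — the clause headed by 'questioned'.
— Ingrid's grandmother: subject of the clause headed by 'questioned'; c-commands the pronoun within its binding domain — blocked (Principle B).

No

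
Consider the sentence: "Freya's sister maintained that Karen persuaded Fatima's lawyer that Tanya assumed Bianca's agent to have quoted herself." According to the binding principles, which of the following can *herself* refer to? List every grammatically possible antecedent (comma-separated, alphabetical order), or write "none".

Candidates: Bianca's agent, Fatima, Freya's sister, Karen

Bianca's agent

*herself* is a reflexive; Principle A requires it to be bound within its binding domain — the clause headed by 'quoted'.
— Bianca's agent: subject of the clause headed by 'quoted'; c-commands the reflexive within its binding domain — allowed (Principle A).
— Fatima: possessor inside the object DP of the clause headed by 'persuaded'; does not c-command the reflexive — cannot bind it (Principle A).
— Freya's sister: subject of the matrix clause; c-commands the reflexive but lies outside its binding domain — cannot bind it (Principle A).
— Karen: subject of the clause headed by 'persuaded'; c-commands the reflexive but lies outside its binding domain — cannot bind it (Principle A).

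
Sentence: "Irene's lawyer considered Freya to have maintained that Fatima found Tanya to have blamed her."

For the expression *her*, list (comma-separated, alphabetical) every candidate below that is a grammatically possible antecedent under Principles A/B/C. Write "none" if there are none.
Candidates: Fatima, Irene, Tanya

Fatima, Irene

*her* is a pronoun; Principle B requires it to be free in its binding domain — the clause headed by 'blamed'.
— Fatima: subject of the clause headed by 'found'; c-commands the pronoun but lies outside its binding domain — allowed.
— Irene: possessor inside the subject DP of the matrix clause; does not c-command the pronoun — Principle B does not apply; allowed.
— Tanya: subject of the clause headed by 'blamed'; c-commands the pronoun within its binding domain — blocked (Principle B).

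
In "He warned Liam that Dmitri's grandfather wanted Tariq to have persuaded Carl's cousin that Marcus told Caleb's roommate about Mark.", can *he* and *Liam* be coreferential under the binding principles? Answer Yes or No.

*Liam* is an R-expression; Principle C requires it to be free (not bound by any c-commanding expression).
— he: subject of the matrix clause; the pronoun c-commands the R-expression — coreference blocked (Principle C).

No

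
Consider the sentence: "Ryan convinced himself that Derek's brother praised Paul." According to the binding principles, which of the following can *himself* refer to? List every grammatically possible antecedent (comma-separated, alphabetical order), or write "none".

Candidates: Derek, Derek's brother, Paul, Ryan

*himself* is a reflexive; Principle A requires it to be bound within its binding domain — the matrix clause.
— Derek: possessor inside the subject DP of the clause headed by 'praised'; does not c-command the reflexive — cannot bind it (Principle A).
— Derek's brother: subject of the clause headed by 'praised'; does not c-command the reflexive — cannot bind it (Principle A).
— Paul: object of the clause headed by 'praised'; does not c-command the reflexive — cannot bind it (Principle A).
— Ryan: subject of the matrix clause; c-commands the reflexive within its binding domain — allowed (Principle A).

Ryan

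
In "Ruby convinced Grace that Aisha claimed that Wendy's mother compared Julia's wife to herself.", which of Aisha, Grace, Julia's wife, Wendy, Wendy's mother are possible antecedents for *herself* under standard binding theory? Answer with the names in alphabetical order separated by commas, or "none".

Julia's wife, Wendy's mother

*herself* is a reflexive; Principle A requires it to be bound within its binding domain — the clause headed by 'compared'.
— Aisha: subject of the clause headed by 'claimed'; c-commands the reflexive but lies outside its binding domain — cannot bind it (Principle A).
— Grace: object of the matrix clause; c-commands the reflexive but lies outside its binding domain — cannot bind it (Principle A).
— Julia's wife: object of the clause headed by 'compared'; c-commands the reflexive within its binding domain — allowed (Principle A).
— Wendy: possessor inside the subject DP of the clause headed by 'compared'; does not c-command the reflexive — cannot bind it (Principle A).
— Wendy's mother: subject of the clause headed by 'compared'; c-commands the reflexive within its binding domain — allowed (Principle A).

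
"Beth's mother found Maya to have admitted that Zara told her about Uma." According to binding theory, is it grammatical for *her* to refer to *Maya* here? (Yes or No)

*Maya* is an R-expression; Principle C requires it to be free (not bound by any c-commanding expression).
— her: object of the clause headed by 'told'; the pronoun does not c-command the R-expression — coreference allowed.

Yes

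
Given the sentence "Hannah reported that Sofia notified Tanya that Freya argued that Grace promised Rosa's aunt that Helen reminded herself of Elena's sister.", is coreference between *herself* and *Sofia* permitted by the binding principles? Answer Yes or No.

*herself* is a reflexive; Principle A requires it to be bound within its binding domain — the clause headed by 'reminded'.
— Sofia: subject of the clause headed by 'notified'; c-commands the reflexive but lies outside its binding domain — cannot bind it (Principle A).

No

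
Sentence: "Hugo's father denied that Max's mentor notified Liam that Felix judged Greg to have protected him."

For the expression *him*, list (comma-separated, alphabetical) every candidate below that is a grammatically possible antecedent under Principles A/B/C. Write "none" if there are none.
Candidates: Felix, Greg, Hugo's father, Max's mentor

*him* is a pronoun; Principle B requires it to be free in its binding domain — the clause headed by 'protected'.
— Felix: subject of the clause headed by 'judged'; c-commands the pronoun but lies outside its binding domain — allowed.
— Greg: subject of the clause headed by 'protected'; c-commands the pronoun within its binding domain — blocked (Principle B).
— Hugo's father: subject of the matrix clause; c-commands the pronoun but lies outside its binding domain — allowed.
— Max's mentor: subject of the clause headed by 'notified'; c-commands the pronoun but lies outside its binding domain — allowed.

Felix, Hugo's father, Max's mentor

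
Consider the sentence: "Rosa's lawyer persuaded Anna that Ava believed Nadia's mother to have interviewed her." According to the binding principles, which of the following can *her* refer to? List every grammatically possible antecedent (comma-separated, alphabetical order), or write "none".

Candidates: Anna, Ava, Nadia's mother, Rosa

Anna, Ava, Rosa

*her* is a pronoun; Principle B requires it to be free in its binding domain — the clause headed by 'interviewed'.
— Anna: object of the matrix clause; c-commands the pronoun but lies outside its binding domain — allowed.
— Ava: subject of the clause headed by 'believed'; c-commands the pronoun but lies outside its binding domain — allowed.
— Nadia's mother: subject of the clause headed by 'interviewed'; c-commands the pronoun within its binding domain — blocked (Principle B).
— Rosa: possessor inside the subject DP of the matrix clause; does not c-command the pronoun — Principle B does not apply; allowed.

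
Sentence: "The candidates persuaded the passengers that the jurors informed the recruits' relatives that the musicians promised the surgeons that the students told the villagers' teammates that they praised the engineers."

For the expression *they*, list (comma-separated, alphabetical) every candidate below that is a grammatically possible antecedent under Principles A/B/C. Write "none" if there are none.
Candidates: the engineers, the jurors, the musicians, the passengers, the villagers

*they* is a pronoun; Principle B requires it to be free in its binding domain — the clause headed by 'praised'.
— the engineers: object of the clause headed by 'praised'; is c-commanded by the pronoun; coreference would bind this R-expression — blocked (Principle C).
— the jurors: subject of the clause headed by 'informed'; c-commands the pronoun but lies outside its binding domain — allowed.
— the musicians: subject of the clause headed by 'promised'; c-commands the pronoun but lies outside its binding domain — allowed.
— the passengers: object of the matrix clause; c-commands the pronoun but lies outside its binding domain — allowed.
— the villagers: possessor inside the object DP of the clause headed by 'told'; does not c-command the pronoun — Principle B does not apply; allowed.

the jurors, the musicians, the passengers, the villagers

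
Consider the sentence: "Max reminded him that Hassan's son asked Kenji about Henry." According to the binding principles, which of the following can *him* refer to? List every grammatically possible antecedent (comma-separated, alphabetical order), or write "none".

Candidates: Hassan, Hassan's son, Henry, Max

*him* is a pronoun; Principle B requires it to be free in its binding domain — the matrix clause.
— Hassan: possessor inside the subject DP of the clause headed by 'asked'; is c-commanded by the pronoun; coreference would bind this R-expression — blocked (Principle C).
— Hassan's son: subject of the clause headed by 'asked'; is c-commanded by the pronoun; coreference would bind this R-expression — blocked (Principle C).
— Henry: second object of the clause headed by 'asked'; is c-commanded by the pronoun; coreference would bind this R-expression — blocked (Principle C).
— Max: subject of the matrix clause; c-commands the pronoun within its binding domain — blocked (Principle B).

none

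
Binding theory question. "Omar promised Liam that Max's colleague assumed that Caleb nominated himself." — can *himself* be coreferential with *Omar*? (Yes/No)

No

*himself* is a reflexive; Principle A requires it to be bound within its binding domain — the clause headed by 'nominated'.
— Omar: subject of the matrix clause; c-commands the reflexive but lies outside its binding domain — cannot bind it (Principle A).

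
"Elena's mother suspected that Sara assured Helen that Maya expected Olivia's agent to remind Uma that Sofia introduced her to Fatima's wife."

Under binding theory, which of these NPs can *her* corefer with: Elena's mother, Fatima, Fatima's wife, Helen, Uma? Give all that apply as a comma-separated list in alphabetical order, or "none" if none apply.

Elena's mother, Helen, Uma

*her* is a pronoun; Principle B requires it to be free in its binding domain — the clause headed by 'introduced'.
— Elena's mother: subject of the matrix clause; c-commands the pronoun but lies outside its binding domain — allowed.
— Fatima: possessor inside the second object DP of the clause headed by 'introduced'; is c-commanded by the pronoun; coreference would bind this R-expression — blocked (Principle C).
— Fatima's wife: second object of the clause headed by 'introduced'; is c-commanded by the pronoun; coreference would bind this R-expression — blocked (Principle C).
— Helen: object of the clause headed by 'assured'; c-commands the pronoun but lies outside its binding domain — allowed.
— Uma: object of the clause headed by 'remind'; c-commands the pronoun but lies outside its binding domain — allowed.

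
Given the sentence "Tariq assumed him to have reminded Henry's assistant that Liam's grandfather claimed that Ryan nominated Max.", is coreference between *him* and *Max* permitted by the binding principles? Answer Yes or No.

*him* is a pronoun; Principle B requires it to be free in its binding domain — the matrix clause.
— Max: object of the clause headed by 'nominated'; is c-commanded by the pronoun; coreference would bind this R-expression — blocked (Principle C).

No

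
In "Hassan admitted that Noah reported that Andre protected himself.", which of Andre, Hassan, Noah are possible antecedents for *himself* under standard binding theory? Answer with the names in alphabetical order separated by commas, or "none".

Andre

*himself* is a reflexive; Principle A requires it to be bound within its binding domain — the clause headed by 'protected'.
— Andre: subject of the clause headed by 'protected'; c-commands the reflexive within its binding domain — allowed (Principle A).
— Hassan: subject of the matrix clause; c-commands the reflexive but lies outside its binding domain — cannot bind it (Principle A).
— Noah: subject of the clause headed by 'reported'; c-commands the reflexive but lies outside its binding domain — cannot bind it (Principle A).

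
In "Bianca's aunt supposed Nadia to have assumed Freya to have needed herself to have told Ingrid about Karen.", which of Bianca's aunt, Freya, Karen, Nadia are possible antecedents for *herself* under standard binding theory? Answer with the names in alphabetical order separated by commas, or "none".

*herself* is a reflexive; Principle A requires it to be bound within its binding domain — the clause headed by 'needed'.
— Bianca's aunt: subject of the matrix clause; c-commands the reflexive but lies outside its binding domain — cannot bind it (Principle A).
— Freya: subject of the clause headed by 'needed'; c-commands the reflexive within its binding domain — allowed (Principle A).
— Karen: second object of the clause headed by 'told'; does not c-command the reflexive — cannot bind it (Principle A).
— Nadia: subject of the clause headed by 'assumed'; c-commands the reflexive but lies outside its binding domain — cannot bind it (Principle A).

Freya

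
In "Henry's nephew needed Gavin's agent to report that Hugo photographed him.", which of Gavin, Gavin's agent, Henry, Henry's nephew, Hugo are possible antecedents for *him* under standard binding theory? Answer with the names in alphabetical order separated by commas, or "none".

*him* is a pronoun; Principle B requires it to be free in its binding domain — the clause headed by 'photographed'.
— Gavin: possessor inside the subject DP of the clause headed by 'report'; does not c-command the pronoun — Principle B does not apply; allowed.
— Gavin's agent: subject of the clause headed by 'report'; c-commands the pronoun but lies outside its binding domain — allowed.
— Henry: possessor inside the subject DP of the matrix clause; does not c-command the pronoun — Principle B does not apply; allowed.
— Henry's nephew: subject of the matrix clause; c-commands the pronoun but lies outside its binding domain — allowed.
— Hugo: subject of the clause headed by 'photographed'; c-commands the pronoun within its binding domain — blocked (Principle B).

Gavin, Gavin's agent, Henry, Henry's nephew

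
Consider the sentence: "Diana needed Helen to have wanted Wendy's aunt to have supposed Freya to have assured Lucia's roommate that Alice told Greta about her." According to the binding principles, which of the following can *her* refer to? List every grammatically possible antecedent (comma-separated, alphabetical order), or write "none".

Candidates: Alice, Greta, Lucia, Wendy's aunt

Lucia, Wendy's aunt

*her* is a pronoun; Principle B requires it to be free in its binding domain — the clause headed by 'told'.
— Alice: subject of the clause headed by 'told'; c-commands the pronoun within its binding domain — blocked (Principle B).
— Greta: object of the clause headed by 'told'; c-commands the pronoun within its binding domain — blocked (Principle B).
— Lucia: possessor inside the object DP of the clause headed by 'assured'; does not c-command the pronoun — Principle B does not apply; allowed.
— Wendy's aunt: subject of the clause headed by 'supposed'; c-commands the pronoun but lies outside its binding domain — allowed.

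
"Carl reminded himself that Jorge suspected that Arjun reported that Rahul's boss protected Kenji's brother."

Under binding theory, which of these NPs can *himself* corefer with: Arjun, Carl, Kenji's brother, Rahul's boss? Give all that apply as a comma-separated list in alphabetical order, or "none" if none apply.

*himself* is a reflexive; Principle A requires it to be bound within its binding domain — the matrix clause.
— Arjun: subject of the clause headed by 'reported'; does not c-command the reflexive — cannot bind it (Principle A).
— Carl: subject of the matrix clause; c-commands the reflexive within its binding domain — allowed (Principle A).
— Kenji's brother: object of the clause headed by 'protected'; does not c-command the reflexive — cannot bind it (Principle A).
— Rahul's boss: subject of the clause headed by 'protected'; does not c-command the reflexive — cannot bind it (Principle A).

Carl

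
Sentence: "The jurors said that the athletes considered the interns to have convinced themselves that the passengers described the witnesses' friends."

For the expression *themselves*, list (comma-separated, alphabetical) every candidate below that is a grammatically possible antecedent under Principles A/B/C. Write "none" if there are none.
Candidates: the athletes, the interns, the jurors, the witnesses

the interns

*themselves* is a reflexive; Principle A requires it to be bound within its binding domain — the clause headed by 'convinced'.
— the athletes: subject of the clause headed by 'considered'; c-commands the reflexive but lies outside its binding domain — cannot bind it (Principle A).
— the interns: subject of the clause headed by 'convinced'; c-commands the reflexive within its binding domain — allowed (Principle A).
— the jurors: subject of the matrix clause; c-commands the reflexive but lies outside its binding domain — cannot bind it (Principle A).
— the witnesses: possessor inside the object DP of the clause headed by 'described'; does not c-command the reflexive — cannot bind it (Principle A).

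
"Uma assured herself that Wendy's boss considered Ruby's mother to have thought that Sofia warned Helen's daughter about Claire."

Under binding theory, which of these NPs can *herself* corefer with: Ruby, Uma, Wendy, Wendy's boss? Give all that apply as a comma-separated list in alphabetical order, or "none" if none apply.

*herself* is a reflexive; Principle A requires it to be bound within its binding domain — the matrix clause.
— Ruby: possessor inside the subject DP of the clause headed by 'thought'; does not c-command the reflexive — cannot bind it (Principle A).
— Uma: subject of the matrix clause; c-commands the reflexive within its binding domain — allowed (Principle A).
— Wendy: possessor inside the subject DP of the clause headed by 'considered'; does not c-command the reflexive — cannot bind it (Principle A).
— Wendy's boss: subject of the clause headed by 'considered'; does not c-command the reflexive — cannot bind it (Principle A).

Uma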